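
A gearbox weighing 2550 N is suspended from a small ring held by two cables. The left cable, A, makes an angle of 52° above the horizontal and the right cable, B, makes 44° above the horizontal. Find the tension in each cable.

ΣF_x = 0: −T_A·cos52° + T_B·cos44° = 0 → T_B = 0.85587·T_A.
ΣF_y = 0: T_A·sin52° + T_B·sin44° = 2550.
Substitute: T_A·(0.788011 + 0.85587·0.694658) = 2550 → T_A = 1844.42 ≈ 1844 N.
Then T_B = 0.85587 × 1844.42 = 1579 N.

T_A = 1844 N, T_B = 1579 N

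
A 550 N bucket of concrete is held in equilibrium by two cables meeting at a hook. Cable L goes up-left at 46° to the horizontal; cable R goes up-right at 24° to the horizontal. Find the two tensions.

T_L = 534.7 N, T_R = 406.6 N

ΣF_x = 0: −T_L·cos46° + T_R·cos24° = 0 → T_R = 0.760398·T_L.
ΣF_y = 0: T_L·sin46° + T_R·sin24° = 550.
Substitute: T_L·(0.71934 + 0.760398·0.406737) = 550 → T_L = 534.696 ≈ 534.7 N.
Then T_R = 0.760398 × 534.696 = 406.6 N.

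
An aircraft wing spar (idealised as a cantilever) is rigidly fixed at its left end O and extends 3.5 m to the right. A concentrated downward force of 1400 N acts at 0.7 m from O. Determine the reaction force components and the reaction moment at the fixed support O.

O_x = 0, O_y = 1400 N, M_O = 980.0 N·m

ΣF_x = 0: O_x = 0.
ΣF_y = 0: O_y − 1400 = 0 → O_y = 1400 N.
ΣM about O: M_O − 1400·0.7 = 0 → M_O = 980.0 N·m.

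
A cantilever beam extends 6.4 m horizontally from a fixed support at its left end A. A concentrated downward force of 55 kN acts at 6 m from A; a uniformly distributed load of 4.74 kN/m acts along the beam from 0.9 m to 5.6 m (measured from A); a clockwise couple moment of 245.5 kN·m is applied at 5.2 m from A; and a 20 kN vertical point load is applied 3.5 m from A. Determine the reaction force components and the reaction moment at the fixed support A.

A_x = 0, A_y = 97.28 kN, M_A = 717.9 kN·m

Resultant of the distributed load: 4.74 × 4.7 = 22.278 kN at 3.25 m from A.
ΣF_x = 0: A_x = 0.
ΣF_y = 0: A_y − 55 − 4.74·4.7 − 20 = 0 → A_y = 97.28 kN.
ΣM about A: M_A − 55·6 − (4.74·4.7)·3.25 − 245.5 − 20·3.5 = 0 → M_A = 717.9 kN·m.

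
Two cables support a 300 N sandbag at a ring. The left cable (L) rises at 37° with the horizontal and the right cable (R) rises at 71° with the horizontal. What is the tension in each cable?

ΣF_x = 0: −T_L·cos37° + T_R·cos71° = 0 → T_R = 2.45305·T_L.
ΣF_y = 0: T_L·sin37° + T_R·sin71° = 300.
Substitute: T_L·(0.601815 + 2.45305·0.945519) = 300 → T_L = 102.697 ≈ 102.7 N.
Then T_R = 2.45305 × 102.697 = 251.9 N.

T_L = 102.7 N, T_R = 251.9 N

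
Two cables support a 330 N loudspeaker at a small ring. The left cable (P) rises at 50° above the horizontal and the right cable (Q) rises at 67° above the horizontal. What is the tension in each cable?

T_P = 144.7 N, T_Q = 238.1 N

ΣF_x = 0: −T_P·cos50° + T_Q·cos67° = 0 → T_Q = 1.64509·T_P.
ΣF_y = 0: T_P·sin50° + T_Q·sin67° = 330.
Substitute: T_P·(0.766044 + 1.64509·0.920505) = 330 → T_P = 144.714 ≈ 144.7 N.
Then T_Q = 1.64509 × 144.714 = 238.1 N.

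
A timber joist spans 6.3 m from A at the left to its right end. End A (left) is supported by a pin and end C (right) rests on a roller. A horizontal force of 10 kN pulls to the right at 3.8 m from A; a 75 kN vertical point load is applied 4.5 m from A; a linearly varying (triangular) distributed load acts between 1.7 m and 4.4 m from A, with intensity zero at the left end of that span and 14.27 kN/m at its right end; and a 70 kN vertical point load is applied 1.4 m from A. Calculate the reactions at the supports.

Resultant of the triangular load: ½ × 14.27 × 2.7 = 19.2645 kN, acting at 3.5 m from A (one-third of the span from the peak).
Moments about A: C_y·6.3 − 75·4.5 − (½·14.27·2.7)·3.5 − 70·1.4 = 0 → C_y = 502.92575/6.3 = 79.8295 ≈ 79.83 kN.
ΣF_y = 0: A_y + 79.8295 − 75 − ½·14.27·2.7 − 70 = 0 → A_y = 84.44 kN.
ΣF_x = 0: A_x + 10 = 0 → A_x = -10.00 kN.

A_x = -10.00 kN, A_y = 84.44 kN, C_y = 79.83 kN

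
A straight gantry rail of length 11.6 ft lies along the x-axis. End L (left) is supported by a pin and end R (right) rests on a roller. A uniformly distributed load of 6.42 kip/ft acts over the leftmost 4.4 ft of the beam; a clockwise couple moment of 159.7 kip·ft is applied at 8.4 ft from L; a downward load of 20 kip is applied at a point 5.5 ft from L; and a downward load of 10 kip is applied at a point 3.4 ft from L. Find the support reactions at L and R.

Resultant of the distributed load: 6.42 × 4.4 = 28.248 kip at 2.2 ft from L.
Taking moments about L: R_y·11.6 − (6.42·4.4)·2.2 − 159.7 − 20·5.5 − 10·3.4 = 0 → R_y = 365.8456/11.6 = 31.5384 ≈ 31.54 kip.
ΣF_y = 0: L_y + 31.5384 − 6.42·4.4 − 20 − 10 = 0 → L_y = 26.71 kip.
ΣF_x = 0: no horizontal applied forces, so L_x = 0.

L_x = 0, L_y = 26.71 kip, R_y = 31.54 kip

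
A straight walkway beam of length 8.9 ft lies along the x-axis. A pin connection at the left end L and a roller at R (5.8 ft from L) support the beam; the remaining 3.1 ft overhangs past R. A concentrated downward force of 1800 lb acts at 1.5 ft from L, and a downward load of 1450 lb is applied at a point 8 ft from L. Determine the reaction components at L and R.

ΣM about L: R_y·5.8 − 1800·1.5 − 1450·8 = 0 → R_y = 14300/5.8 = 2465.52 ≈ 2466 lb.
ΣF_y = 0: L_y + 2465.52 − 1800 − 1450 = 0 → L_y = 784.5 lb.
ΣF_x = 0: no horizontal applied forces, so L_x = 0.

L_x = 0, L_y = 784.5 lb, R_y = 2466 lb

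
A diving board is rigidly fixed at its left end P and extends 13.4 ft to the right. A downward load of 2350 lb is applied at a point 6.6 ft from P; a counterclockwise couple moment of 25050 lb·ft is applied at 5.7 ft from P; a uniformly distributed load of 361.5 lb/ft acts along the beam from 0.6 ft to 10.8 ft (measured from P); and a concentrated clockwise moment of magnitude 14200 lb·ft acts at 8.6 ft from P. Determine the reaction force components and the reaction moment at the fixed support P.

P_x = 0, P_y = 6037 lb, M_P = 25680 lb·ft

Resultant of the distributed load: 361.5 × 10.2 = 3687.3 lb at 5.7 ft from P.
ΣF_x = 0: P_x = 0.
ΣF_y = 0: P_y − 2350 − 361.5·10.2 = 0 → P_y = 6037 lb.
ΣM about P: M_P − 2350·6.6 + 25050 − (361.5·10.2)·5.7 − 14200 = 0 → M_P = 25680 lb·ft.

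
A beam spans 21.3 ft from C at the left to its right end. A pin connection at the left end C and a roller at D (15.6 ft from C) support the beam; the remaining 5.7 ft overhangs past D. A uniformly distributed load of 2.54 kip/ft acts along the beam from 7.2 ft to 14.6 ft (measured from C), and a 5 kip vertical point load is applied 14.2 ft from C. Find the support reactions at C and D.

C_x = 0, C_y = 6.112 kip, D_y = 17.68 kip

Resultant of the distributed load: 2.54 × 7.4 = 18.796 kip at 10.9 ft from C.
Moments about C: D_y·15.6 − (2.54·7.4)·10.9 − 5·14.2 = 0 → D_y = 275.8764/15.6 = 17.6844 ≈ 17.68 kip.
ΣF_y = 0: C_y + 17.6844 − 2.54·7.4 − 5 = 0 → C_y = 6.112 kip.
ΣF_x = 0: no horizontal applied forces, so C_x = 0.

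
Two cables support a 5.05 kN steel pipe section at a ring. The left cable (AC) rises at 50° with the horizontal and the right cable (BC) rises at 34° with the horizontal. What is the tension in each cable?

T_AC = 4.210 kN, T_BC = 3.264 kN

ΣF_x = 0: −T_AC·cos50° + T_BC·cos34° = 0 → T_BC = 0.775342·T_AC.
ΣF_y = 0: T_AC·sin50° + T_BC·sin34° = 5.05.
Substitute: T_AC·(0.766044 + 0.775342·0.559193) = 5.05 → T_AC = 4.2097 ≈ 4.210 kN.
Then T_BC = 0.775342 × 4.2097 = 3.264 kN.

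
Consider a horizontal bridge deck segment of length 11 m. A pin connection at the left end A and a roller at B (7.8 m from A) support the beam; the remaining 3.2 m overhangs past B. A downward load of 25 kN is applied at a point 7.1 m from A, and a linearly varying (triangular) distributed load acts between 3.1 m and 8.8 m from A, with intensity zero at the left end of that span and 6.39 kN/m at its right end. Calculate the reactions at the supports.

A_x = 0, A_y = 4.345 kN, B_y = 38.87 kN

Resultant of the triangular load: ½ × 6.39 × 5.7 = 18.2115 kN, acting at 6.9 m from A (one-third of the span from the peak).
ΣM about A: B_y·7.8 − 25·7.1 − (½·6.39·5.7)·6.9 = 0 → B_y = 303.15935/7.8 = 38.8666 ≈ 38.87 kN.
ΣF_y = 0: A_y + 38.8666 − 25 − ½·6.39·5.7 = 0 → A_y = 4.345 kN.
ΣF_x = 0: no horizontal applied forces, so A_x = 0.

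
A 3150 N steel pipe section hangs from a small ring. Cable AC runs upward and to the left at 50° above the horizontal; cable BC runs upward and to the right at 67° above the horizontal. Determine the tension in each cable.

T_AC = 1381 N, T_BC = 2272 N

ΣF_x = 0: −T_AC·cos50° + T_BC·cos67° = 0 → T_BC = 1.64509·T_AC.
ΣF_y = 0: T_AC·sin50° + T_BC·sin67° = 3150.
Substitute: T_AC·(0.766044 + 1.64509·0.920505) = 3150 → T_AC = 1381.36 ≈ 1381 N.
Then T_BC = 1.64509 × 1381.36 = 2272 N.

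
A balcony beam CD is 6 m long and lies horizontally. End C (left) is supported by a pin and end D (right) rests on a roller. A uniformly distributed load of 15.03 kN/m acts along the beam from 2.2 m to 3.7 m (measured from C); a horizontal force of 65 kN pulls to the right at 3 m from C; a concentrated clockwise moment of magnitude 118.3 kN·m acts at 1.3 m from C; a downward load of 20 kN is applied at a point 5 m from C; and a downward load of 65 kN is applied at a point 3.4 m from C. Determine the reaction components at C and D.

Resultant of the distributed load: 15.03 × 1.5 = 22.545 kN at 2.95 m from C.
Moments about C: D_y·6 − (15.03·1.5)·2.95 − 118.3 − 20·5 − 65·3.4 = 0 → D_y = 505.80775/6 = 84.3013 ≈ 84.30 kN.
ΣF_y = 0: C_y + 84.3013 − 15.03·1.5 − 20 − 65 = 0 → C_y = 23.24 kN.
ΣF_x = 0: C_x + 65 = 0 → C_x = -65.00 kN.

C_x = -65.00 kN, C_y = 23.24 kN, D_y = 84.30 kN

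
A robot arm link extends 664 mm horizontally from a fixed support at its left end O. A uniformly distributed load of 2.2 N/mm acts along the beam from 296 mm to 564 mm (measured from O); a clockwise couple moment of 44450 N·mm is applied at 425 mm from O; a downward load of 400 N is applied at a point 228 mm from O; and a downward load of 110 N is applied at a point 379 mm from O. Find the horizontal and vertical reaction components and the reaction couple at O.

Resultant of the distributed load: 2.2 × 268 = 589.6 N at 430 mm from O.
ΣF_x = 0: O_x = 0.
ΣF_y = 0: O_y − 2.2·268 − 400 − 110 = 0 → O_y = 1100 N.
ΣM about O: M_O − (2.2·268)·430 − 44450 − 400·228 − 110·379 = 0 → M_O = 430900 N·mm.

O_x = 0, O_y = 1100 N, M_O = 430900 N·mm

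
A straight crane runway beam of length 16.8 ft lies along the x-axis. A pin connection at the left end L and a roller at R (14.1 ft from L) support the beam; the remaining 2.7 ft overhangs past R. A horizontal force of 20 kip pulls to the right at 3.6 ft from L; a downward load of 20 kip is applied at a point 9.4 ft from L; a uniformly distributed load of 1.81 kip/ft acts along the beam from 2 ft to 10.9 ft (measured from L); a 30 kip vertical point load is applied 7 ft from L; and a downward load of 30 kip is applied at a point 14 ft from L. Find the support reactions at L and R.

L_x = -20.00 kip, L_y = 30.73 kip, R_y = 65.38 kip

Resultant of the distributed load: 1.81 × 8.9 = 16.109 kip at 6.45 ft from L.
ΣM about L: R_y·14.1 − 20·9.4 − (1.81·8.9)·6.45 − 30·7 − 30·14 = 0 → R_y = 921.90305/14.1 = 65.3832 ≈ 65.38 kip.
ΣF_y = 0: L_y + 65.3832 − 20 − 1.81·8.9 − 30 − 30 = 0 → L_y = 30.73 kip.
ΣF_x = 0: L_x + 20 = 0 → L_x = -20.00 kip.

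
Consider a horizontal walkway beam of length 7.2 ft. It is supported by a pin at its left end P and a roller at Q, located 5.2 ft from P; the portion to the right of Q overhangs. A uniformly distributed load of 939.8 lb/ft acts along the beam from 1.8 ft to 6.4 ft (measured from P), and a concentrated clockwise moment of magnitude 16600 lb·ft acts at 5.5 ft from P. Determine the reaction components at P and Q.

Resultant of the distributed load: 939.8 × 4.6 = 4323.08 lb at 4.1 ft from P.
Taking moments about P: Q_y·5.2 − (939.8·4.6)·4.1 − 16600 = 0 → Q_y = 34324.628/5.2 = 6600.89 ≈ 6601 lb.
ΣF_y = 0: P_y + 6600.89 − 939.8·4.6 = 0 → P_y = -2278 lb.
ΣF_x = 0: no horizontal applied forces, so P_x = 0.

P_x = 0, P_y = -2278 lb, Q_y = 6601 lb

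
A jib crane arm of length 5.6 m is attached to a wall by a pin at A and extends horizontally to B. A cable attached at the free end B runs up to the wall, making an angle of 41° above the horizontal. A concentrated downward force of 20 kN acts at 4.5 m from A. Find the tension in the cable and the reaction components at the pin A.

T = 24.50 kN, A_x = 18.49 kN, A_y = 3.929 kN

ΣM about A: T·sin41°·5.6 − 20·4.5 = 0 → T = 90/(5.6·0.656059) = 24.4969 ≈ 24.50 kN.
ΣF_x = 0: A_x − T·cos41° = 0 → A_x = 24.4969 × 0.75471 = 18.49 kN.
ΣF_y = 0: A_y + T·sin41° − 20 = 0 → A_y = 20 − 24.4969 × 0.656059 = 3.929 kN.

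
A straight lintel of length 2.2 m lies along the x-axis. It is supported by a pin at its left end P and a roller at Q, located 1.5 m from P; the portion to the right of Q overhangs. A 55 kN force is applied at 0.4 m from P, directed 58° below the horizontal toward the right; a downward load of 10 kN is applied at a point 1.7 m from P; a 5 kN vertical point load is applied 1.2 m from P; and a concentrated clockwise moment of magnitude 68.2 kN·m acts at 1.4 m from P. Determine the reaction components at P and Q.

ΣM about P: Q_y·1.5 − 55·sin58°·0.4 − 10·1.7 − 5·1.2 − 68.2 = 0 → Q_y = 109.857/1.5 = 73.238 ≈ 73.24 kN.
ΣF_y = 0: P_y + 73.238 − 55·sin58° − 10 − 5 = 0 → P_y = -11.60 kN.
ΣF_x = 0: P_x + 55·cos58° = 0 → P_x = -29.15 kN.

P_x = -29.15 kN, P_y = -11.60 kN, Q_y = 73.24 kN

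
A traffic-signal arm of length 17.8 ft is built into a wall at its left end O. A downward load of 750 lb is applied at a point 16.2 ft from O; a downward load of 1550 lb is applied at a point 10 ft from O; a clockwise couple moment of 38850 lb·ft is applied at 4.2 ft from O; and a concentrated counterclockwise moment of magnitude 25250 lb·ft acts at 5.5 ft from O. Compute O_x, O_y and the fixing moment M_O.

O_x = 0, O_y = 2300 lb, M_O = 41250 lb·ft

ΣF_x = 0: O_x = 0.
ΣF_y = 0: O_y − 750 − 1550 = 0 → O_y = 2300 lb.
ΣM about O: M_O − 750·16.2 − 1550·10 − 38850 + 25250 = 0 → M_O = 41250 lb·ft.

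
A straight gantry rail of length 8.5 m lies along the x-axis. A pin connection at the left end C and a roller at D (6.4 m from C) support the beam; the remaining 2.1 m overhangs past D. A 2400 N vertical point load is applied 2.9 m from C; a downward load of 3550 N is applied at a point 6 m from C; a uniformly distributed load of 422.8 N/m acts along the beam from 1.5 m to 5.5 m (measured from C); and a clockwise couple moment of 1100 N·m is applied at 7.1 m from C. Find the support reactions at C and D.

C_x = 0, C_y = 2129 N, D_y = 5512 N

Resultant of the distributed load: 422.8 × 4 = 1691.2 N at 3.5 m from C.
ΣM about C: D_y·6.4 − 2400·2.9 − 3550·6 − (422.8·4)·3.5 − 1100 = 0 → D_y = 35279.2/6.4 = 5512.37 ≈ 5512 N.
ΣF_y = 0: C_y + 5512.37 − 2400 − 3550 − 422.8·4 = 0 → C_y = 2129 N.
ΣF_x = 0: no horizontal applied forces, so C_x = 0.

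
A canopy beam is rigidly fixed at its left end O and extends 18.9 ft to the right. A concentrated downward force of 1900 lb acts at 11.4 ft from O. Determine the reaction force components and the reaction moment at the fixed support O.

O_x = 0, O_y = 1900 lb, M_O = 21660 lb·ft

ΣF_x = 0: O_x = 0.
ΣF_y = 0: O_y − 1900 = 0 → O_y = 1900 lb.
ΣM about O: M_O − 1900·11.4 = 0 → M_O = 21660 lb·ft.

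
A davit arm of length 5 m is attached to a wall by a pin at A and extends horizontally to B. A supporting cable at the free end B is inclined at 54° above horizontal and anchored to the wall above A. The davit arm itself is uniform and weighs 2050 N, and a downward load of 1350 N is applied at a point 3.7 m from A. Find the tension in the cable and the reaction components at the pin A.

ΣM about A: T·sin54°·5 − 2050·2.5 − 1350·3.7 = 0 → T = 10120/(5·0.809017) = 2501.8 ≈ 2502 N.
ΣF_x = 0: A_x − T·cos54° = 0 → A_x = 2501.8 × 0.587785 = 1471 N.
ΣF_y = 0: A_y + T·sin54° − 2050 − 1350 = 0 → A_y = 3400 − 2501.8 × 0.809017 = 1376 N.

T = 2502 N, A_x = 1471 N, A_y = 1376 N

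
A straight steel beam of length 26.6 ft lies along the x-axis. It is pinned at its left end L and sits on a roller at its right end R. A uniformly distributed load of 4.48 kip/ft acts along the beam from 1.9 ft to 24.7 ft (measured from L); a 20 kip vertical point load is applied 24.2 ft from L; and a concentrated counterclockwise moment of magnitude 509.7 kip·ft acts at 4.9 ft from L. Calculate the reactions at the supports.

L_x = 0, L_y = 72.04 kip, R_y = 50.11 kip

Resultant of the distributed load: 4.48 × 22.8 = 102.144 kip at 13.3 ft from L.
ΣM about L: R_y·26.6 − (4.48·22.8)·13.3 − 20·24.2 + 509.7 = 0 → R_y = 1332.8152/26.6 = 50.1058 ≈ 50.11 kip.
ΣF_y = 0: L_y + 50.1058 − 4.48·22.8 − 20 = 0 → L_y = 72.04 kip.
ΣF_x = 0: no horizontal applied forces, so L_x = 0.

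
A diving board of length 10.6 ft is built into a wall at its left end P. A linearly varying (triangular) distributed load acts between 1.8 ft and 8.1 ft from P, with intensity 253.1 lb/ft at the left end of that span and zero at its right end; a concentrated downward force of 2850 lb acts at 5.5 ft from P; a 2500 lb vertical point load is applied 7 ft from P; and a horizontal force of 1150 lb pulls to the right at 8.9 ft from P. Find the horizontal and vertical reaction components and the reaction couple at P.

P_x = -1150 lb, P_y = 6147 lb, M_P = 36280 lb·ft

Resultant of the triangular load: ½ × 253.1 × 6.3 = 797.265 lb, acting at 3.9 ft from P (one-third of the span from the peak).
ΣF_x = 0: P_x + 1150 = 0 → P_x = -1150 lb.
ΣF_y = 0: P_y − ½·253.1·6.3 − 2850 − 2500 = 0 → P_y = 6147 lb.
ΣM about P: M_P − (½·253.1·6.3)·3.9 − 2850·5.5 − 2500·7 = 0 → M_P = 36280 lb·ft.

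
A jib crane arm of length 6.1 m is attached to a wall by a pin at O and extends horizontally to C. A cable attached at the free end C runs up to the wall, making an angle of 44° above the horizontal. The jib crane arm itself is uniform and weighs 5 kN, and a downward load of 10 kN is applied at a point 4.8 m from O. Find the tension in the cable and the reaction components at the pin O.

T = 14.93 kN, O_x = 10.74 kN, O_y = 4.631 kN

ΣM about O: T·sin44°·6.1 − 5·3.05 − 10·4.8 = 0 → T = 63.25/(6.1·0.694658) = 14.9266 ≈ 14.93 kN.
ΣF_x = 0: O_x − T·cos44° = 0 → O_x = 14.9266 × 0.71934 = 10.74 kN.
ΣF_y = 0: O_y + T·sin44° − 5 − 10 = 0 → O_y = 15 − 14.9266 × 0.694658 = 4.631 kN.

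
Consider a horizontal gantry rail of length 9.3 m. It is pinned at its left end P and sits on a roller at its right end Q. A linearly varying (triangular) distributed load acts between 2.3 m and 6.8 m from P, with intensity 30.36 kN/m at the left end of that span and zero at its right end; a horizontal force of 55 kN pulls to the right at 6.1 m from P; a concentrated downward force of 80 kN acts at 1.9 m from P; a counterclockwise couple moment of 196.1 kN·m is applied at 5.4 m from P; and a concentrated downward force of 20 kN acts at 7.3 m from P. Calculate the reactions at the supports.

P_x = -55.00 kN, P_y = 129.4 kN, Q_y = 38.87 kN

Resultant of the triangular load: ½ × 30.36 × 4.5 = 68.31 kN, acting at 3.8 m from P (one-third of the span from the peak).
Moments about P: Q_y·9.3 − (½·30.36·4.5)·3.8 − 80·1.9 + 196.1 − 20·7.3 = 0 → Q_y = 361.478/9.3 = 38.8686 ≈ 38.87 kN.
ΣF_y = 0: P_y + 38.8686 − ½·30.36·4.5 − 80 − 20 = 0 → P_y = 129.4 kN.
ΣF_x = 0: P_x + 55 = 0 → P_x = -55.00 kN.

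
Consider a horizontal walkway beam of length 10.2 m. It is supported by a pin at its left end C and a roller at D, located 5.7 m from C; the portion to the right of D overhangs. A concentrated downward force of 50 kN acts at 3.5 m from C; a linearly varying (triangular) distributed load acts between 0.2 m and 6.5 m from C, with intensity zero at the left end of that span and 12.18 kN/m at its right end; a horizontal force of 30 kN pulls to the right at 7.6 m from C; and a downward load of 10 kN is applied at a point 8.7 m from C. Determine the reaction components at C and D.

Resultant of the triangular load: ½ × 12.18 × 6.3 = 38.367 kN, acting at 4.4 m from C (one-third of the span from the peak).
Moments about C: D_y·5.7 − 50·3.5 − (½·12.18·6.3)·4.4 − 10·8.7 = 0 → D_y = 430.8148/5.7 = 75.5815 ≈ 75.58 kN.
ΣF_y = 0: C_y + 75.5815 − 50 − ½·12.18·6.3 − 10 = 0 → C_y = 22.79 kN.
ΣF_x = 0: C_x + 30 = 0 → C_x = -30.00 kN.

C_x = -30.00 kN, C_y = 22.79 kN, D_y = 75.58 kN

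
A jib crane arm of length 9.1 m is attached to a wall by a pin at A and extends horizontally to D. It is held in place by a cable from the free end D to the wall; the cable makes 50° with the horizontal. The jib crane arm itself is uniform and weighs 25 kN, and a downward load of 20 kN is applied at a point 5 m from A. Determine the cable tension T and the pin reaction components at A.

ΣM about A: T·sin50°·9.1 − 25·4.55 − 20·5 = 0 → T = 213.75/(9.1·0.766044) = 30.6627 ≈ 30.66 kN.
ΣF_x = 0: A_x − T·cos50° = 0 → A_x = 30.6627 × 0.642788 = 19.71 kN.
ΣF_y = 0: A_y + T·sin50° − 25 − 20 = 0 → A_y = 45 − 30.6627 × 0.766044 = 21.51 kN.

T = 30.66 kN, A_x = 19.71 kN, A_y = 21.51 kN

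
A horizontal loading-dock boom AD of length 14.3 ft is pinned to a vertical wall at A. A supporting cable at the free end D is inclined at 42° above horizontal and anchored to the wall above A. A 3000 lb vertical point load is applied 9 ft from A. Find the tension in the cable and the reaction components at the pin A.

T = 2822 lb, A_x = 2097 lb, A_y = 1112 lb

ΣM about A: T·sin42°·14.3 − 3000·9 = 0 → T = 27000/(14.3·0.669131) = 2821.74 ≈ 2822 lb.
ΣF_x = 0: A_x − T·cos42° = 0 → A_x = 2821.74 × 0.743145 = 2097 lb.
ΣF_y = 0: A_y + T·sin42° − 3000 = 0 → A_y = 3000 − 2821.74 × 0.669131 = 1112 lb.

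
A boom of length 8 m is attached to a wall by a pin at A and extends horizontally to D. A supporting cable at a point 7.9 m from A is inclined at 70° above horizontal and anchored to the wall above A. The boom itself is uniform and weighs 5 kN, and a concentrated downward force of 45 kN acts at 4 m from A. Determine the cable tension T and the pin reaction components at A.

T = 26.94 kN, A_x = 9.214 kN, A_y = 24.68 kN

ΣM about A: T·sin70°·7.9 − 5·4 − 45·4 = 0 → T = 200/(7.9·0.939693) = 26.9412 ≈ 26.94 kN.
ΣF_x = 0: A_x − T·cos70° = 0 → A_x = 26.9412 × 0.34202 = 9.214 kN.
ΣF_y = 0: A_y + T·sin70° − 5 − 45 = 0 → A_y = 50 − 26.9412 × 0.939693 = 24.68 kN.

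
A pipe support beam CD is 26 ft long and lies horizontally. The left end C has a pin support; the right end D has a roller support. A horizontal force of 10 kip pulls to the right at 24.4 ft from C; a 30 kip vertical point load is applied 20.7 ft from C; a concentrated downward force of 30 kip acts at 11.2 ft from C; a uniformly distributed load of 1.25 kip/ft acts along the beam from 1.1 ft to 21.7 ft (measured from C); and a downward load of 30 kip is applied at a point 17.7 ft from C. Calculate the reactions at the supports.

C_x = -10.00 kip, C_y = 47.23 kip, D_y = 68.52 kip

Resultant of the distributed load: 1.25 × 20.6 = 25.75 kip at 11.4 ft from C.
ΣM about C: D_y·26 − 30·20.7 − 30·11.2 − (1.25·20.6)·11.4 − 30·17.7 = 0 → D_y = 1781.55/26 = 68.5212 ≈ 68.52 kip.
ΣF_y = 0: C_y + 68.5212 − 30 − 30 − 1.25·20.6 − 30 = 0 → C_y = 47.23 kip.
ΣF_x = 0: C_x + 10 = 0 → C_x = -10.00 kip.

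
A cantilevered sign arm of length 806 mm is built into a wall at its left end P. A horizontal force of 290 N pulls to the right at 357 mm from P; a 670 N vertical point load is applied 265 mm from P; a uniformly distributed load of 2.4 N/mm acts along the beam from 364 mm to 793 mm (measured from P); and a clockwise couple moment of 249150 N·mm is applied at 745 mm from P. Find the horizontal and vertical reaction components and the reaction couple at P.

P_x = -290.0 N, P_y = 1700 N, M_P = 1022000 N·mm

Resultant of the distributed load: 2.4 × 429 = 1029.6 N at 578.5 mm from P.
ΣF_x = 0: P_x + 290 = 0 → P_x = -290.0 N.
ΣF_y = 0: P_y − 670 − 2.4·429 = 0 → P_y = 1700 N.
ΣM about P: M_P − 670·265 − (2.4·429)·578.5 − 249150 = 0 → M_P = 1022000 N·mm.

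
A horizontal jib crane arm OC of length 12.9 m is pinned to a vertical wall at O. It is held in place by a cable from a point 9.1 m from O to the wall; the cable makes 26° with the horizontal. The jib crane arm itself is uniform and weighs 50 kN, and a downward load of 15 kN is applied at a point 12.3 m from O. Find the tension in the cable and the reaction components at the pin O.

ΣM about O: T·sin26°·9.1 − 50·6.45 − 15·12.3 = 0 → T = 507/(9.1·0.438371) = 127.094 ≈ 127.1 kN.
ΣF_x = 0: O_x − T·cos26° = 0 → O_x = 127.094 × 0.898794 = 114.2 kN.
ΣF_y = 0: O_y + T·sin26° − 50 − 15 = 0 → O_y = 65 − 127.094 × 0.438371 = 9.286 kN.

T = 127.1 kN, O_x = 114.2 kN, O_y = 9.286 kN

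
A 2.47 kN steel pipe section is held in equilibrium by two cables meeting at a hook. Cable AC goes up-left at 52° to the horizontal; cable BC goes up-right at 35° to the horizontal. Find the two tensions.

ΣF_x = 0: −T_AC·cos52° + T_BC·cos35° = 0 → T_BC = 0.751584·T_AC.
ΣF_y = 0: T_AC·sin52° + T_BC·sin35° = 2.47.
Substitute: T_AC·(0.788011 + 0.751584·0.573576) = 2.47 → T_AC = 2.02608 ≈ 2.026 kN.
Then T_BC = 0.751584 × 2.02608 = 1.523 kN.

T_AC = 2.026 kN, T_BC = 1.523 kN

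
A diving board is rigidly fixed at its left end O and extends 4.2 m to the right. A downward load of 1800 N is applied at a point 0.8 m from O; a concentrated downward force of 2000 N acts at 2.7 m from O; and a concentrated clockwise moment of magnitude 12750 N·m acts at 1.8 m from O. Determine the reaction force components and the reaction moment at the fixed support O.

O_x = 0, O_y = 3800 N, M_O = 19590 N·m

ΣF_x = 0: O_x = 0.
ΣF_y = 0: O_y − 1800 − 2000 = 0 → O_y = 3800 N.
ΣM about O: M_O − 1800·0.8 − 2000·2.7 − 12750 = 0 → M_O = 19590 N·m.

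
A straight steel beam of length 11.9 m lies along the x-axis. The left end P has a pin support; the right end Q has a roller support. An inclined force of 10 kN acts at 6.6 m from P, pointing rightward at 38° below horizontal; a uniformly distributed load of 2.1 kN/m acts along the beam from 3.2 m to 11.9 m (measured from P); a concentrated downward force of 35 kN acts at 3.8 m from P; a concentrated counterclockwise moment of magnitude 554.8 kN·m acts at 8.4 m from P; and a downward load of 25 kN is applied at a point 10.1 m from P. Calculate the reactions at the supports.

Resultant of the distributed load: 2.1 × 8.7 = 18.27 kN at 7.55 m from P.
Taking moments about P: Q_y·11.9 − 10·sin38°·6.6 − (2.1·8.7)·7.55 − 35·3.8 + 554.8 − 25·10.1 = 0 → Q_y = 9.27216/11.9 = 0.779173 ≈ 0.7792 kN.
ΣF_y = 0: P_y + 0.779173 − 10·sin38° − 2.1·8.7 − 35 − 25 = 0 → P_y = 83.65 kN.
ΣF_x = 0: P_x + 10·cos38° = 0 → P_x = -7.880 kN.

P_x = -7.880 kN, P_y = 83.65 kN, Q_y = 0.7792 kN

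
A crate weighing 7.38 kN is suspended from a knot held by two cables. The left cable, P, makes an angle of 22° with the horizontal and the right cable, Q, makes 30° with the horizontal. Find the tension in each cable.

ΣF_x = 0: −T_P·cos22° + T_Q·cos30° = 0 → T_Q = 1.07062·T_P.
ΣF_y = 0: T_P·sin22° + T_Q·sin30° = 7.38.
Substitute: T_P·(0.374607 + 1.07062·0.5) = 7.38 → T_P = 8.11063 ≈ 8.111 kN.
Then T_Q = 1.07062 × 8.11063 = 8.683 kN.

T_P = 8.111 kN, T_Q = 8.683 kN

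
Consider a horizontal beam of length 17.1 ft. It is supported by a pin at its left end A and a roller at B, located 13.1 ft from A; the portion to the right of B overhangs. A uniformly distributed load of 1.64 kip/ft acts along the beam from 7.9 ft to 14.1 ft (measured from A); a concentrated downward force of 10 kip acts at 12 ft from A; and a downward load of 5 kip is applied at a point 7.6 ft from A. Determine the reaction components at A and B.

Resultant of the distributed load: 1.64 × 6.2 = 10.168 kip at 11 ft from A.
ΣM about A: B_y·13.1 − (1.64·6.2)·11 − 10·12 − 5·7.6 = 0 → B_y = 269.848/13.1 = 20.5991 ≈ 20.60 kip.
ΣF_y = 0: A_y + 20.5991 − 1.64·6.2 − 10 − 5 = 0 → A_y = 4.569 kip.
ΣF_x = 0: no horizontal applied forces, so A_x = 0.

A_x = 0, A_y = 4.569 kip, B_y = 20.60 kip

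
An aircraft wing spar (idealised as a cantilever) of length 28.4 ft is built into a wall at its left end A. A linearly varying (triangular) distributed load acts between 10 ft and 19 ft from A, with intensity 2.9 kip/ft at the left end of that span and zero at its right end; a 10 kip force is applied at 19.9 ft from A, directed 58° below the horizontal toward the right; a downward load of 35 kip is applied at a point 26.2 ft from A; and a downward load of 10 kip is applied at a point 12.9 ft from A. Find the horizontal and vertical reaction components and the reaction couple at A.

A_x = -5.299 kip, A_y = 66.53 kip, M_A = 1384 kip·ft

Resultant of the triangular load: ½ × 2.9 × 9 = 13.05 kip, acting at 13 ft from A (one-third of the span from the peak).
ΣF_x = 0: A_x + 10·cos58° = 0 → A_x = -5.299 kip.
ΣF_y = 0: A_y − ½·2.9·9 − 10·sin58° − 35 − 10 = 0 → A_y = 66.53 kip.
ΣM about A: M_A − (½·2.9·9)·13 − 10·sin58°·19.9 − 35·26.2 − 10·12.9 = 0 → M_A = 1384 kip·ft.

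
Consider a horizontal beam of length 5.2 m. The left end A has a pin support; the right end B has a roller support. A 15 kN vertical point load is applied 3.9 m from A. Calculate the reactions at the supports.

A_x = 0, A_y = 3.750 kN, B_y = 11.25 kN

ΣM about A: B_y·5.2 − 15·3.9 = 0 → B_y = 58.5/5.2 = 11.25 kN.
ΣF_y = 0: A_y + 11.25 − 15 = 0 → A_y = 3.750 kN.
ΣF_x = 0: no horizontal applied forces, so A_x = 0.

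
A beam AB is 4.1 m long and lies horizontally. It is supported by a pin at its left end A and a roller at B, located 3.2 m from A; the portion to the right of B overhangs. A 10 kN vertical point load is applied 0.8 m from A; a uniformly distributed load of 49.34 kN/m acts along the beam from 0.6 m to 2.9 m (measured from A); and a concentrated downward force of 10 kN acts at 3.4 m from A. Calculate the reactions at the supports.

Resultant of the distributed load: 49.34 × 2.3 = 113.482 kN at 1.75 m from A.
Taking moments about A: B_y·3.2 − 10·0.8 − (49.34·2.3)·1.75 − 10·3.4 = 0 → B_y = 240.5935/3.2 = 75.1855 ≈ 75.19 kN.
ΣF_y = 0: A_y + 75.1855 − 10 − 49.34·2.3 − 10 = 0 → A_y = 58.30 kN.
ΣF_x = 0: no horizontal applied forces, so A_x = 0.

A_x = 0, A_y = 58.30 kN, B_y = 75.19 kN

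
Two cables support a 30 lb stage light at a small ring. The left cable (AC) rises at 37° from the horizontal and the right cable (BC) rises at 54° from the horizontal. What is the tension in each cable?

ΣF_x = 0: −T_AC·cos37° + T_BC·cos54° = 0 → T_BC = 1.35872·T_AC.
ΣF_y = 0: T_AC·sin37° + T_BC·sin54° = 30.
Substitute: T_AC·(0.601815 + 1.35872·0.809017) = 30 → T_AC = 17.6362 ≈ 17.64 lb.
Then T_BC = 1.35872 × 17.6362 = 23.96 lb.

T_AC = 17.64 lb, T_BC = 23.96 lb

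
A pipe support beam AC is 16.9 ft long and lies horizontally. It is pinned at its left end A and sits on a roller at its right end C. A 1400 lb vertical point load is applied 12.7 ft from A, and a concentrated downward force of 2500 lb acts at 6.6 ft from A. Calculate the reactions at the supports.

Taking moments about A: C_y·16.9 − 1400·12.7 − 2500·6.6 = 0 → C_y = 34280/16.9 = 2028.4 ≈ 2028 lb.
ΣF_y = 0: A_y + 2028.4 − 1400 − 2500 = 0 → A_y = 1872 lb.
ΣF_x = 0: no horizontal applied forces, so A_x = 0.

A_x = 0, A_y = 1872 lb, C_y = 2028 lb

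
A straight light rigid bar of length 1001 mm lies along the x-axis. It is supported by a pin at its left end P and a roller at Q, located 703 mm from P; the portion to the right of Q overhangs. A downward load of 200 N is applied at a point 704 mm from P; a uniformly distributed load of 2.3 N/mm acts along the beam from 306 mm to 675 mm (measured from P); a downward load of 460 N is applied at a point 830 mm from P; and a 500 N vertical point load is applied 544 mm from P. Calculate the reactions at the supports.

P_x = 0, P_y = 286.2 N, Q_y = 1722 N

Resultant of the distributed load: 2.3 × 369 = 848.7 N at 490.5 mm from P.
ΣM about P: Q_y·703 − 200·704 − (2.3·369)·490.5 − 460·830 − 500·544 = 0 → Q_y = 1210887.35/703 = 1722.46 ≈ 1722 N.
ΣF_y = 0: P_y + 1722.46 − 200 − 2.3·369 − 460 − 500 = 0 → P_y = 286.2 N.
ΣF_x = 0: no horizontal applied forces, so P_x = 0.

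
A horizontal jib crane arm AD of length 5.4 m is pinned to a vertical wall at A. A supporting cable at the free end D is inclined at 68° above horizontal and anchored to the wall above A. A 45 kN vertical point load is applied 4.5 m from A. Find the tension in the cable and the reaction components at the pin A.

T = 40.45 kN, A_x = 15.15 kN, A_y = 7.500 kN

ΣM about A: T·sin68°·5.4 − 45·4.5 = 0 → T = 202.5/(5.4·0.927184) = 40.445 ≈ 40.45 kN.
ΣF_x = 0: A_x − T·cos68° = 0 → A_x = 40.445 × 0.374607 = 15.15 kN.
ΣF_y = 0: A_y + T·sin68° − 45 = 0 → A_y = 45 − 40.445 × 0.927184 = 7.500 kN.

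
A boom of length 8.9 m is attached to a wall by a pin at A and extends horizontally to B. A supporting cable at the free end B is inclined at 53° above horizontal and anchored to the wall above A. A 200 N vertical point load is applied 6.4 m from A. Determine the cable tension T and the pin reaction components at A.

T = 180.1 N, A_x = 108.4 N, A_y = 56.18 N

ΣM about A: T·sin53°·8.9 − 200·6.4 = 0 → T = 1280/(8.9·0.798636) = 180.082 ≈ 180.1 N.
ΣF_x = 0: A_x − T·cos53° = 0 → A_x = 180.082 × 0.601815 = 108.4 N.
ΣF_y = 0: A_y + T·sin53° − 200 = 0 → A_y = 200 − 180.082 × 0.798636 = 56.18 N.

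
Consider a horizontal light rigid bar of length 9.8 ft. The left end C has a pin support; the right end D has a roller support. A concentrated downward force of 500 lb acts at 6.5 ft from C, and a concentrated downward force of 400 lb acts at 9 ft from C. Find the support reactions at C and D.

C_x = 0, C_y = 201.0 lb, D_y = 699.0 lb

Moments about C: D_y·9.8 − 500·6.5 − 400·9 = 0 → D_y = 6850/9.8 = 698.98 ≈ 699.0 lb.
ΣF_y = 0: C_y + 698.98 − 500 − 400 = 0 → C_y = 201.0 lb.
ΣF_x = 0: no horizontal applied forces, so C_x = 0.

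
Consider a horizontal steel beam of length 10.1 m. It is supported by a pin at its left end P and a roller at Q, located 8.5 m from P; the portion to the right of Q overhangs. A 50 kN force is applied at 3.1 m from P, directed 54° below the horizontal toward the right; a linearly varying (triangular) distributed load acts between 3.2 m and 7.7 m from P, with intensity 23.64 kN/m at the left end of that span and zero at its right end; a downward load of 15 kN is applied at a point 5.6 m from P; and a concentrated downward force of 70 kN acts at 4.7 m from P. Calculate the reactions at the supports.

Resultant of the triangular load: ½ × 23.64 × 4.5 = 53.19 kN, acting at 4.7 m from P (one-third of the span from the peak).
Taking moments about P: Q_y·8.5 − 50·sin54°·3.1 − (½·23.64·4.5)·4.7 − 15·5.6 − 70·4.7 = 0 → Q_y = 788.391/8.5 = 92.7519 ≈ 92.75 kN.
ΣF_y = 0: P_y + 92.7519 − 50·sin54° − ½·23.64·4.5 − 15 − 70 = 0 → P_y = 85.89 kN.
ΣF_x = 0: P_x + 50·cos54° = 0 → P_x = -29.39 kN.

P_x = -29.39 kN, P_y = 85.89 kN, Q_y = 92.75 kN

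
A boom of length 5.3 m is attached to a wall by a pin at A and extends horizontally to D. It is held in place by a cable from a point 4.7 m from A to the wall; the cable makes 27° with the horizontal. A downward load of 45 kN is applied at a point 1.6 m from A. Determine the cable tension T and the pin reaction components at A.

T = 33.74 kN, A_x = 30.07 kN, A_y = 29.68 kN

ΣM about A: T·sin27°·4.7 − 45·1.6 = 0 → T = 72/(4.7·0.45399) = 33.7434 ≈ 33.74 kN.
ΣF_x = 0: A_x − T·cos27° = 0 → A_x = 33.7434 × 0.891007 = 30.07 kN.
ΣF_y = 0: A_y + T·sin27° − 45 = 0 → A_y = 45 − 33.7434 × 0.45399 = 29.68 kN.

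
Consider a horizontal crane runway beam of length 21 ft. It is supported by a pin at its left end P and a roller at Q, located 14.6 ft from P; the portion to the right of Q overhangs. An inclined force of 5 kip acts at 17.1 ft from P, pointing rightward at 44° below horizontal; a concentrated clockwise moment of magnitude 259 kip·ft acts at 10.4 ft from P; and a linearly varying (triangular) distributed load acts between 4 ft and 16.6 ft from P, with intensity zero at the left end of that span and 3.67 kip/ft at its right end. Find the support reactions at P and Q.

P_x = -3.597 kip, P_y = -14.85 kip, Q_y = 41.44 kip

Resultant of the triangular load: ½ × 3.67 × 12.6 = 23.121 kip, acting at 12.4 ft from P (one-third of the span from the peak).
Taking moments about P: Q_y·14.6 − 5·sin44°·17.1 − 259 − (½·3.67·12.6)·12.4 = 0 → Q_y = 605.094/14.6 = 41.4448 ≈ 41.44 kip.
ΣF_y = 0: P_y + 41.4448 − 5·sin44° − ½·3.67·12.6 = 0 → P_y = -14.85 kip.
ΣF_x = 0: P_x + 5·cos44° = 0 → P_x = -3.597 kip.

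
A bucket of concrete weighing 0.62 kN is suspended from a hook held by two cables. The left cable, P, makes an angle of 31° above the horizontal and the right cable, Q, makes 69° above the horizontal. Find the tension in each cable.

T_P = 0.2256 kN, T_Q = 0.5396 kN

ΣF_x = 0: −T_P·cos31° + T_Q·cos69° = 0 → T_Q = 2.39186·T_P.
ΣF_y = 0: T_P·sin31° + T_Q·sin69° = 0.62.
Substitute: T_P·(0.515038 + 2.39186·0.93358) = 0.62 → T_P = 0.225616 ≈ 0.2256 kN.
Then T_Q = 2.39186 × 0.225616 = 0.5396 kN.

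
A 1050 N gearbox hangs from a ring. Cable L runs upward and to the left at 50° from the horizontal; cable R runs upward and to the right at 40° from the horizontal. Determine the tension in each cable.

T_L = 804.3 N, T_R = 674.9 N

ΣF_x = 0: −T_L·cos50° + T_R·cos40° = 0 → T_R = 0.8391·T_L.
ΣF_y = 0: T_L·sin50° + T_R·sin40° = 1050.
Substitute: T_L·(0.766044 + 0.8391·0.642788) = 1050 → T_L = 804.347 ≈ 804.3 N.
Then T_R = 0.8391 × 804.347 = 674.9 N.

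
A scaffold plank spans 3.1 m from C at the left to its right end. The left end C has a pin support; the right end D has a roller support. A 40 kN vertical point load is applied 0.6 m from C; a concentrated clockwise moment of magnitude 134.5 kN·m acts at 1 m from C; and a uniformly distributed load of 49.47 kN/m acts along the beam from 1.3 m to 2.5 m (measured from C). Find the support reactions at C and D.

Resultant of the distributed load: 49.47 × 1.2 = 59.364 kN at 1.9 m from C.
Taking moments about C: D_y·3.1 − 40·0.6 − 134.5 − (49.47·1.2)·1.9 = 0 → D_y = 271.2916/3.1 = 87.5134 ≈ 87.51 kN.
ΣF_y = 0: C_y + 87.5134 − 40 − 49.47·1.2 = 0 → C_y = 11.85 kN.
ΣF_x = 0: no horizontal applied forces, so C_x = 0.

C_x = 0, C_y = 11.85 kN, D_y = 87.51 kN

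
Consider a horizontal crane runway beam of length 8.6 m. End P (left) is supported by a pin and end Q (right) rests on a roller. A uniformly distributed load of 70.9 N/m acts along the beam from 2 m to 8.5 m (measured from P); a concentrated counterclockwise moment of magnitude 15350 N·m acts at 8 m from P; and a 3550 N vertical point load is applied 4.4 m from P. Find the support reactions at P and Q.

Resultant of the distributed load: 70.9 × 6.5 = 460.85 N at 5.25 m from P.
Moments about P: Q_y·8.6 − (70.9·6.5)·5.25 + 15350 − 3550·4.4 = 0 → Q_y = 2689.4625/8.6 = 312.728 ≈ 312.7 N.
ΣF_y = 0: P_y + 312.728 − 70.9·6.5 − 3550 = 0 → P_y = 3698 N.
ΣF_x = 0: no horizontal applied forces, so P_x = 0.

P_x = 0, P_y = 3698 N, Q_y = 312.7 N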